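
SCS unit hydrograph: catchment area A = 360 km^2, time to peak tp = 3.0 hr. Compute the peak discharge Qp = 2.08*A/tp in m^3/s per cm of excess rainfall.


SCS formula: Qp = 2.08 * A / tp.
Qp = 2.08 * 360 / 3.0
   = 748.8 / 3.0
   = 249.6 m^3/s per cm.

249.6


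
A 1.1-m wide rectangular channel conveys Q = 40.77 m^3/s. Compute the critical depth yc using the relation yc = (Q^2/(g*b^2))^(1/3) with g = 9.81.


Using yc = (Q^2 / (g * b^2))^(1/3):
Q^2 = 40.77^2 = 1662.19.
g * b^2 = 9.81 * 1.1^2 = 9.81 * 1.21 = 11.87.
Q^2 / (g*b^2) = 1662.19 / 11.87 = 140.0329.
yc = 140.0329^(1/3) = 5.1929 m.

5.1929


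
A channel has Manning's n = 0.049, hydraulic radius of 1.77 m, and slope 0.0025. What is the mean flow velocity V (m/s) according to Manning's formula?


Manning's equation gives V = (1/n) * R^(2/3) * S^(1/2).
First, compute R^(2/3) = 1.77^(2/3) = 1.4632.
Next, S^(1/2) = 0.0025^(1/2) = 0.05.
Then 1/n = 1/0.049 = 20.41.
V = 20.41 * 1.4632 * 0.05 = 1.4931 m/s.

1.4931


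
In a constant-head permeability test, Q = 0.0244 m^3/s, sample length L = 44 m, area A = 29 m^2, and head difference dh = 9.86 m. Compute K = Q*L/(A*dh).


From K = Q*L / (A*dh):
Numerator: Q*L = 0.0244 * 44 = 1.0736.
Denominator: A*dh = 29 * 9.86 = 285.94.
K = 1.0736 / 285.94 = 0.003755 m/s.

0.003755


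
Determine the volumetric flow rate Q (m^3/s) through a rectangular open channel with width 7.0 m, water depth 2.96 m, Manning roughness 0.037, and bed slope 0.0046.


For a rectangular channel, the cross-sectional area A = b * y = 7.0 * 2.96 = 20.72 m^2.
The wetted perimeter P = b + 2y = 7.0 + 2*2.96 = 12.92 m.
Hydraulic radius R = A/P = 20.72/12.92 = 1.6037 m.
Velocity V = (1/n)*R^(2/3)*S^(1/2) = (1/0.037)*1.6037^(2/3)*0.0046^(1/2) = 2.5115 m/s.
Discharge Q = A * V = 20.72 * 2.5115 = 52.038 m^3/s.

52.038


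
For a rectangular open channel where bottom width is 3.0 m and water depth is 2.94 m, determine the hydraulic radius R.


For a rectangular section:
Flow area A = b * y = 3.0 * 2.94 = 8.82 m^2.
Wetted perimeter P = b + 2y = 3.0 + 2*2.94 = 8.88 m.
Hydraulic radius R = A/P = 8.82 / 8.88 = 0.9932 m.

0.9932


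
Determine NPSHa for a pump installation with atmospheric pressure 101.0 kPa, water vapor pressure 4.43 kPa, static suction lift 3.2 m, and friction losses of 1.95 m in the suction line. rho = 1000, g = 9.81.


NPSHa = p_atm/(rho*g) - z_s - hf_s - p_vap/(rho*g).
p_atm/(rho*g) = 101.0*1000 / (1000*9.81) = 10.296 m.
p_vap/(rho*g) = 4.43*1000 / (1000*9.81) = 0.452 m.
NPSHa = 10.296 - 3.2 - 1.95 - 0.452
      = 4.69 m.

4.69


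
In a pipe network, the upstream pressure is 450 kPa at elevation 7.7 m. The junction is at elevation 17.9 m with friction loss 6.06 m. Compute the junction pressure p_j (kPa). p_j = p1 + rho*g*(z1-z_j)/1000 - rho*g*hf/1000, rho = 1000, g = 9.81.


Junction pressure: p_j = p1 + rho*g*(z1 - z_j)/1000 - rho*g*hf/1000.
Elevation term = 1000*9.81*(7.7 - 17.9)/1000 = -100.062 kPa.
Friction term = 1000*9.81*6.06/1000 = 59.449 kPa.
p_j = 450 + -100.062 - 59.449 = 290.49 kPa.

290.49


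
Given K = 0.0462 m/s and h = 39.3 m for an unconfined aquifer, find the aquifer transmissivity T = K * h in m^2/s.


Transmissivity is defined as T = K * h.
T = 0.0462 * 39.3
  = 1.8157 m^2/s.

1.8157


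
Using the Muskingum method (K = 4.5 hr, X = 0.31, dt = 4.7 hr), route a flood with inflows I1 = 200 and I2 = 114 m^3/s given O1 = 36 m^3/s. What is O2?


Muskingum coefficients:
denom = 2*K*(1-X) + dt = 2*4.5*(1-0.31) + 4.7 = 10.91.
C0 = (dt - 2*K*X)/denom = (4.7 - 2*4.5*0.31)/10.91 = 0.1751.
C1 = (dt + 2*K*X)/denom = (4.7 + 2*4.5*0.31)/10.91 = 0.6865.
C2 = (2*K*(1-X) - dt)/denom = 0.1384.
O2 = C0*I2 + C1*I1 + C2*O1
   = 0.1751*114 + 0.6865*200 + 0.1384*36
   = 162.25 m^3/s.

162.25


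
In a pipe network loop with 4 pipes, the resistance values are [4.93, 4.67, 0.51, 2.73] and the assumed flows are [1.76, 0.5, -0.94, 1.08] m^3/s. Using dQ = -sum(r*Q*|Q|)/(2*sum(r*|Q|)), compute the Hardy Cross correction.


Numerator terms (r*Q*|Q|): 4.93*1.76*|1.76| = 15.2712; 4.67*0.5*|0.5| = 1.1675; 0.51*-0.94*|-0.94| = -0.4506; 2.73*1.08*|1.08| = 3.1843.
Sum of numerator = 19.1723.
Denominator terms (r*|Q|): 4.93*|1.76| = 8.6768; 4.67*|0.5| = 2.335; 0.51*|-0.94| = 0.4794; 2.73*|1.08| = 2.9484.
2 * sum of denominator = 2 * 14.4396 = 28.8792.
dQ = -19.1723 / 28.8792 = -0.6639 m^3/s.

-0.6639


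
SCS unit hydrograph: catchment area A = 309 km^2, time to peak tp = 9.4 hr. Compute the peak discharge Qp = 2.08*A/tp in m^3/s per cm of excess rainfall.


SCS formula: Qp = 2.08 * A / tp.
Qp = 2.08 * 309 / 9.4
   = 642.72 / 9.4
   = 68.37 m^3/s per cm.

68.37


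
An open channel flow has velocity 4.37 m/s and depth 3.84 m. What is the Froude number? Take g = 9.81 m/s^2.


The Froude number is defined as Fr = V / sqrt(g*y).
g*y = 9.81 * 3.84 = 37.6704.
sqrt(g*y) = sqrt(37.6704) = 6.1376.
Fr = 4.37 / 6.1376 = 0.712.

0.712


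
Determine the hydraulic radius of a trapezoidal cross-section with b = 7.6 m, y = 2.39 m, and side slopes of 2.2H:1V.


For a trapezoidal section with side slope z:
A = (b + z*y)*y = (7.6 + 2.2*2.39)*2.39 = 30.731 m^2.
P = b + 2*y*sqrt(1 + z^2) = 7.6 + 2*2.39*sqrt(1 + 2.2^2) = 19.151 m.
R = A/P = 30.731 / 19.151 = 1.6046 m.

1.6046


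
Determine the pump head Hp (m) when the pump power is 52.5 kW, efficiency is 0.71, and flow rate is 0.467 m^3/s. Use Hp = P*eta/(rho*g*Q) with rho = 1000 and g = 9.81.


Pump head formula: Hp = P * eta / (rho * g * Q).
Numerator: P * eta = 52.5 * 1000 * 0.71 = 37275.0 W.
Denominator: rho * g * Q = 1000 * 9.81 * 0.467 = 4581.27.
Hp = 37275.0 / 4581.27 = 8.14 m.

8.14


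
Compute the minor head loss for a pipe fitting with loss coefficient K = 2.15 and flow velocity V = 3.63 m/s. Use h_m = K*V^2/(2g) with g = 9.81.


Minor loss formula: h_m = K * V^2/(2g).
V^2 = 3.63^2 = 13.1769.
V^2/(2g) = 13.1769 / 19.62 = 0.6716 m.
h_m = 2.15 * 0.6716 = 1.444 m.

1.444


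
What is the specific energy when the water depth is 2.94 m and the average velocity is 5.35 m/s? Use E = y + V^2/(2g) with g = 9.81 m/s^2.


Specific energy E = y + V^2/(2g).
Velocity head = V^2/(2g) = 5.35^2 / (2*9.81) = 28.6225 / 19.62 = 1.4588 m.
E = 2.94 + 1.4588 = 4.3988 m.

4.3988


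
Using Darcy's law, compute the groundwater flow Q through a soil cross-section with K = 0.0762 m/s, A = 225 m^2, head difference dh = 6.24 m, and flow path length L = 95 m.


Darcy's law: Q = K * A * i, where i = dh/L.
Hydraulic gradient i = 6.24 / 95 = 0.065684.
Q = 0.0762 * 225 * 0.065684
  = 1.1262 m^3/s.

1.1262


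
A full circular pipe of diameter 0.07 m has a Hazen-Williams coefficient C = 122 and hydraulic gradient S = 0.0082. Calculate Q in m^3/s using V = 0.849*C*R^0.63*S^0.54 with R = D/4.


For a full circular pipe, R = D/4 = 0.07/4 = 0.0175 m.
V = 0.849 * 122 * 0.0175^0.63 * 0.0082^0.54
  = 0.849 * 122 * 0.078183 * 0.074724
  = 0.6051 m/s.
Pipe area A = pi*D^2/4 = pi*0.07^2/4 = 0.0038 m^2.
Q = A * V = 0.0038 * 0.6051 = 0.0023 m^3/s.

0.0023


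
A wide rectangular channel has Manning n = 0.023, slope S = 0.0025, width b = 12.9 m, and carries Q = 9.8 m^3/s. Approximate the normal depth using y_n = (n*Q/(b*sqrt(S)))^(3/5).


We use the wide-channel approximation y_n = (n*Q/(b*sqrt(S)))^(3/5).
sqrt(S) = sqrt(0.0025) = 0.05.
Numerator: n*Q = 0.023 * 9.8 = 0.2254.
Denominator: b*sqrt(S) = 12.9 * 0.05 = 0.645.
arg = 0.3495.
y_n = 0.3495^(3/5) = 0.5322 m.

0.5322


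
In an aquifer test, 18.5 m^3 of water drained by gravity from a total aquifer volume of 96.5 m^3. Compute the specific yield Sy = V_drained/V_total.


Specific yield Sy = Volume drained / Total volume.
Sy = 18.5 / 96.5
   = 0.1917.

0.1917


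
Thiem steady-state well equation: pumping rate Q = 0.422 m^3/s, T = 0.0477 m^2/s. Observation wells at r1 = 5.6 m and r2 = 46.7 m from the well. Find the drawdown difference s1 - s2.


Thiem equation: s1 - s2 = Q/(2*pi*T) * ln(r2/r1).
ln(r2/r1) = ln(46.7/5.6) = 2.121.
Q/(2*pi*T) = 0.422 / (2*pi*0.0477) = 0.422 / 0.2997 = 1.408.
s1 - s2 = 1.408 * 2.121 = 2.9864 m.

2.9864


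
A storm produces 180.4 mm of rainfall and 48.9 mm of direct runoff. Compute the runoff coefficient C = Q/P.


The runoff coefficient C = runoff depth / rainfall depth.
C = 48.9 / 180.4
  = 0.2711.

0.2711


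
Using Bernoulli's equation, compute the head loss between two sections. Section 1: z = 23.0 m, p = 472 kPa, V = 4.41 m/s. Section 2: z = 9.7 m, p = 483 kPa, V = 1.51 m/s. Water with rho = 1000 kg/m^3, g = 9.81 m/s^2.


Total head at each section: H = z + p/(rho*g) + V^2/(2g).
H1 = 23.0 + 472*1000/(1000*9.81) + 4.41^2/(2*9.81)
   = 23.0 + 48.114 + 0.9912
   = 72.105 m.
H2 = 9.7 + 483*1000/(1000*9.81) + 1.51^2/(2*9.81)
   = 9.7 + 49.235 + 0.1162
   = 59.052 m.
h_L = H1 - H2 = 72.105 - 59.052 = 13.054 m.

13.054


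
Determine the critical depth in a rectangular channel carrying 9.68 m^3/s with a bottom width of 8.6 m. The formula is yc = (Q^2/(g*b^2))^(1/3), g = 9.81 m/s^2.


Using yc = (Q^2 / (g * b^2))^(1/3):
Q^2 = 9.68^2 = 93.7.
g * b^2 = 9.81 * 8.6^2 = 9.81 * 73.96 = 725.55.
Q^2 / (g*b^2) = 93.7 / 725.55 = 0.1291.
yc = 0.1291^(1/3) = 0.5055 m.

0.5055


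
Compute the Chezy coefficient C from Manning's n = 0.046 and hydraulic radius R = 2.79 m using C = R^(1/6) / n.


The Chezy coefficient relates to Manning's n through C = R^(1/6) / n.
R^(1/6) = 2.79^(1/6) = 1.186499.
C = 1.186499 / 0.046 = 25.79 m^(1/2)/s.

25.79


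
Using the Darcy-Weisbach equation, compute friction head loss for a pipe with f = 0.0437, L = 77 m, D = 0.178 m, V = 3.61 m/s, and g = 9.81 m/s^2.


Darcy-Weisbach equation: h_f = f * (L/D) * V^2/(2g).
f * L/D = 0.0437 * 77/0.178 = 18.9039.
V^2/(2g) = 3.61^2 / (2*9.81) = 13.0321 / 19.62 = 0.6642 m.
h_f = 18.9039 * 0.6642 = 12.556 m.

12.556


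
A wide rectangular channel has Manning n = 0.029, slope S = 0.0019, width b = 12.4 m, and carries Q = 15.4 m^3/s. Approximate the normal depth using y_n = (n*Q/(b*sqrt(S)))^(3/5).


We use the wide-channel approximation y_n = (n*Q/(b*sqrt(S)))^(3/5).
sqrt(S) = sqrt(0.0019) = 0.043589.
Numerator: n*Q = 0.029 * 15.4 = 0.4466.
Denominator: b*sqrt(S) = 12.4 * 0.043589 = 0.540504.
arg = 0.8263.
y_n = 0.8263^(3/5) = 0.8918 m.

0.8918


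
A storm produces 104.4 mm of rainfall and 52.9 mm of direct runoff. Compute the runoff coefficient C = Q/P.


The runoff coefficient C = runoff depth / rainfall depth.
C = 52.9 / 104.4
  = 0.5067.

0.5067


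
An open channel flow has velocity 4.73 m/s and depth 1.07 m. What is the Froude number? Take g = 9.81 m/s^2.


The Froude number is defined as Fr = V / sqrt(g*y).
g*y = 9.81 * 1.07 = 10.4967.
sqrt(g*y) = sqrt(10.4967) = 3.2399.
Fr = 4.73 / 3.2399 = 1.4599.

1.4599


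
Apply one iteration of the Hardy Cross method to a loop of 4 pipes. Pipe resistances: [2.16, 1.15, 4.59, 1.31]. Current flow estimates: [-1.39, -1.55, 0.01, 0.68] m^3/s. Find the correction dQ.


Numerator terms (r*Q*|Q|): 2.16*-1.39*|-1.39| = -4.1733; 1.15*-1.55*|-1.55| = -2.7629; 4.59*0.01*|0.01| = 0.0005; 1.31*0.68*|0.68| = 0.6057.
Sum of numerator = -6.33.
Denominator terms (r*|Q|): 2.16*|-1.39| = 3.0024; 1.15*|-1.55| = 1.7825; 4.59*|0.01| = 0.0459; 1.31*|0.68| = 0.8908.
2 * sum of denominator = 2 * 5.7216 = 11.4432.
dQ = --6.33 / 11.4432 = 0.5532 m^3/s.

0.5532


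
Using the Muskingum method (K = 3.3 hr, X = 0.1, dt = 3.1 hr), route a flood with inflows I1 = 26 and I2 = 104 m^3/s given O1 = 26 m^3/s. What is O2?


Muskingum coefficients:
denom = 2*K*(1-X) + dt = 2*3.3*(1-0.1) + 3.1 = 9.04.
C0 = (dt - 2*K*X)/denom = (3.1 - 2*3.3*0.1)/9.04 = 0.2699.
C1 = (dt + 2*K*X)/denom = (3.1 + 2*3.3*0.1)/9.04 = 0.4159.
C2 = (2*K*(1-X) - dt)/denom = 0.3142.
O2 = C0*I2 + C1*I1 + C2*O1
   = 0.2699*104 + 0.4159*26 + 0.3142*26
   = 47.05 m^3/s.

47.05


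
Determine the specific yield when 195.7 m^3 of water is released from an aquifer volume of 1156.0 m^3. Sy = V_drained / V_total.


Specific yield Sy = Volume drained / Total volume.
Sy = 195.7 / 1156.0
   = 0.1693.

0.1693


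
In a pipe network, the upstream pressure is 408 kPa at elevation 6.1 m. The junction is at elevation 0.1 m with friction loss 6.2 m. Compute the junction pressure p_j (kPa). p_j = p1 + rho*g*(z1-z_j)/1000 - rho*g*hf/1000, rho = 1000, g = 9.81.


Junction pressure: p_j = p1 + rho*g*(z1 - z_j)/1000 - rho*g*hf/1000.
Elevation term = 1000*9.81*(6.1 - 0.1)/1000 = 58.86 kPa.
Friction term = 1000*9.81*6.2/1000 = 60.822 kPa.
p_j = 408 + 58.86 - 60.822 = 406.04 kPa.

406.04


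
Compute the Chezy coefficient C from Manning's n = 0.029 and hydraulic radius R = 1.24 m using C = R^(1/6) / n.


The Chezy coefficient relates to Manning's n through C = R^(1/6) / n.
R^(1/6) = 1.24^(1/6) = 1.036502.
C = 1.036502 / 0.029 = 35.74 m^(1/2)/s.

35.74


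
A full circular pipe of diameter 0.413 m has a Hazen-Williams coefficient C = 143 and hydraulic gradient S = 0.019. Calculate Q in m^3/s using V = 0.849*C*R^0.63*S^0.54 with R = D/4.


For a full circular pipe, R = D/4 = 0.413/4 = 0.1032 m.
V = 0.849 * 143 * 0.1032^0.63 * 0.019^0.54
  = 0.849 * 143 * 0.239194 * 0.117632
  = 3.416 m/s.
Pipe area A = pi*D^2/4 = pi*0.413^2/4 = 0.134 m^2.
Q = A * V = 0.134 * 3.416 = 0.4576 m^3/s.

0.4576


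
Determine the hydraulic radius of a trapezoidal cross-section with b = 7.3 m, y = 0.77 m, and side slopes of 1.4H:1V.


For a trapezoidal section with side slope z:
A = (b + z*y)*y = (7.3 + 1.4*0.77)*0.77 = 6.451 m^2.
P = b + 2*y*sqrt(1 + z^2) = 7.3 + 2*0.77*sqrt(1 + 1.4^2) = 9.95 m.
R = A/P = 6.451 / 9.95 = 0.6484 m.

0.6484


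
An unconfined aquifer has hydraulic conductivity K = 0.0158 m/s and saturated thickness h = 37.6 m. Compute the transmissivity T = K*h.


Transmissivity is defined as T = K * h.
T = 0.0158 * 37.6
  = 0.5941 m^2/s.

0.5941


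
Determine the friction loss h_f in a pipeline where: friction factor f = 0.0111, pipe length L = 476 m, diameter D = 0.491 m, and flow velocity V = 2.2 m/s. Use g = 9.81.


Darcy-Weisbach equation: h_f = f * (L/D) * V^2/(2g).
f * L/D = 0.0111 * 476/0.491 = 10.7609.
V^2/(2g) = 2.2^2 / (2*9.81) = 4.84 / 19.62 = 0.2467 m.
h_f = 10.7609 * 0.2467 = 2.655 m.

2.655


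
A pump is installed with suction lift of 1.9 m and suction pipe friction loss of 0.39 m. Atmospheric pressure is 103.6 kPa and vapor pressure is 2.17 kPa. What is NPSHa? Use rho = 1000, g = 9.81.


NPSHa = p_atm/(rho*g) - z_s - hf_s - p_vap/(rho*g).
p_atm/(rho*g) = 103.6*1000 / (1000*9.81) = 10.561 m.
p_vap/(rho*g) = 2.17*1000 / (1000*9.81) = 0.221 m.
NPSHa = 10.561 - 1.9 - 0.39 - 0.221
      = 8.05 m.

8.05


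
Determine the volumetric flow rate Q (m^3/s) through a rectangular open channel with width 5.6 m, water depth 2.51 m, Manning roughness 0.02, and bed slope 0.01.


For a rectangular channel, the cross-sectional area A = b * y = 5.6 * 2.51 = 14.06 m^2.
The wetted perimeter P = b + 2y = 5.6 + 2*2.51 = 10.62 m.
Hydraulic radius R = A/P = 14.06/10.62 = 1.3235 m.
Velocity V = (1/n)*R^(2/3)*S^(1/2) = (1/0.02)*1.3235^(2/3)*0.01^(1/2) = 6.0274 m/s.
Discharge Q = A * V = 14.06 * 6.0274 = 84.721 m^3/s.

84.721


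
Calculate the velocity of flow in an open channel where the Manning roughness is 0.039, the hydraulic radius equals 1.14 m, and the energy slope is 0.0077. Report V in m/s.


Manning's equation gives V = (1/n) * R^(2/3) * S^(1/2).
First, compute R^(2/3) = 1.14^(2/3) = 1.0913.
Next, S^(1/2) = 0.0077^(1/2) = 0.08775.
Then 1/n = 1/0.039 = 25.64.
V = 25.64 * 1.0913 * 0.08775 = 2.4554 m/s.

2.4554


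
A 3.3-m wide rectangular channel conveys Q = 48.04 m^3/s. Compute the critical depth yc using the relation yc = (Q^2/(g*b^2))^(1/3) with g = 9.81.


Using yc = (Q^2 / (g * b^2))^(1/3):
Q^2 = 48.04^2 = 2307.84.
g * b^2 = 9.81 * 3.3^2 = 9.81 * 10.89 = 106.83.
Q^2 / (g*b^2) = 2307.84 / 106.83 = 21.6029.
yc = 21.6029^(1/3) = 2.7851 m.

2.7851


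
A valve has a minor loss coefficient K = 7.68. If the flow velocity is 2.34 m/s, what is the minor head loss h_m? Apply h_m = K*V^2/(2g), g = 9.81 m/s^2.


Minor loss formula: h_m = K * V^2/(2g).
V^2 = 2.34^2 = 5.4756.
V^2/(2g) = 5.4756 / 19.62 = 0.2791 m.
h_m = 7.68 * 0.2791 = 2.1434 m.

2.1434


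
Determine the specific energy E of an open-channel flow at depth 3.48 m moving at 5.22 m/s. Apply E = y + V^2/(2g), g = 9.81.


Specific energy E = y + V^2/(2g).
Velocity head = V^2/(2g) = 5.22^2 / (2*9.81) = 27.2484 / 19.62 = 1.3888 m.
E = 3.48 + 1.3888 = 4.8688 m.

4.8688


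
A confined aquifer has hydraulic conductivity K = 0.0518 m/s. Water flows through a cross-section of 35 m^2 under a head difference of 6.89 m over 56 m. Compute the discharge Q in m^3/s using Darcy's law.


Darcy's law: Q = K * A * i, where i = dh/L.
Hydraulic gradient i = 6.89 / 56 = 0.123036.
Q = 0.0518 * 35 * 0.123036
  = 0.2231 m^3/s.

0.2231


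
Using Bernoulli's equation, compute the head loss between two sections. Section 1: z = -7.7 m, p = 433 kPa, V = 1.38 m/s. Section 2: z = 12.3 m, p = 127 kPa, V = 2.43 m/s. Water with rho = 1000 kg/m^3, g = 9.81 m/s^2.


Total head at each section: H = z + p/(rho*g) + V^2/(2g).
H1 = -7.7 + 433*1000/(1000*9.81) + 1.38^2/(2*9.81)
   = -7.7 + 44.139 + 0.0971
   = 36.536 m.
H2 = 12.3 + 127*1000/(1000*9.81) + 2.43^2/(2*9.81)
   = 12.3 + 12.946 + 0.301
   = 25.547 m.
h_L = H1 - H2 = 36.536 - 25.547 = 10.989 m.

10.989


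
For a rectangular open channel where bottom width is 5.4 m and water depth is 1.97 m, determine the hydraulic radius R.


For a rectangular section:
Flow area A = b * y = 5.4 * 1.97 = 10.64 m^2.
Wetted perimeter P = b + 2y = 5.4 + 2*1.97 = 9.34 m.
Hydraulic radius R = A/P = 10.64 / 9.34 = 1.139 m.

1.139


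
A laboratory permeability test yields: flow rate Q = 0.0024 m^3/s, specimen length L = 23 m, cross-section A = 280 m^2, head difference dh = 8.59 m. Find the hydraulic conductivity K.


From K = Q*L / (A*dh):
Numerator: Q*L = 0.0024 * 23 = 0.0552.
Denominator: A*dh = 280 * 8.59 = 2405.2.
K = 0.0552 / 2405.2 = 2.3e-05 m/s.

2.3e-05


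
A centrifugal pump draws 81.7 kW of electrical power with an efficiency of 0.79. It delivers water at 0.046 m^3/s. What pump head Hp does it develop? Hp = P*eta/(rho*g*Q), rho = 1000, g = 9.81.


Pump head formula: Hp = P * eta / (rho * g * Q).
Numerator: P * eta = 81.7 * 1000 * 0.79 = 64543.0 W.
Denominator: rho * g * Q = 1000 * 9.81 * 0.046 = 451.26.
Hp = 64543.0 / 451.26 = 143.03 m.

143.03


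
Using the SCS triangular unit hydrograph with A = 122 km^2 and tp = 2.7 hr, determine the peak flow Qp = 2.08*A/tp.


SCS formula: Qp = 2.08 * A / tp.
Qp = 2.08 * 122 / 2.7
   = 253.76 / 2.7
   = 93.99 m^3/s per cm.

93.99


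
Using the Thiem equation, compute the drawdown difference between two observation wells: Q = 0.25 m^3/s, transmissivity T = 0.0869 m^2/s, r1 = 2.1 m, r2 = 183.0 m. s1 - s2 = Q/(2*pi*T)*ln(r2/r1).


Thiem equation: s1 - s2 = Q/(2*pi*T) * ln(r2/r1).
ln(r2/r1) = ln(183.0/2.1) = 4.4675.
Q/(2*pi*T) = 0.25 / (2*pi*0.0869) = 0.25 / 0.546 = 0.4579.
s1 - s2 = 0.4579 * 4.4675 = 2.0455 m.

2.0455


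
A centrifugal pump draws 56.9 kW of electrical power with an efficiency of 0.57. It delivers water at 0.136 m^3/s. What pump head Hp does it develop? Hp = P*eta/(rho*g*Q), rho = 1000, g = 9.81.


Pump head formula: Hp = P * eta / (rho * g * Q).
Numerator: P * eta = 56.9 * 1000 * 0.57 = 32433.0 W.
Denominator: rho * g * Q = 1000 * 9.81 * 0.136 = 1334.16.
Hp = 32433.0 / 1334.16 = 24.31 m.

24.31


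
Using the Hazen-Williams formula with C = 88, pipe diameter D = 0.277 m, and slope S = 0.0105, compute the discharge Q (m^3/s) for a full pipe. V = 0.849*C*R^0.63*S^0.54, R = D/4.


For a full circular pipe, R = D/4 = 0.277/4 = 0.0693 m.
V = 0.849 * 88 * 0.0693^0.63 * 0.0105^0.54
  = 0.849 * 88 * 0.185979 * 0.085397
  = 1.1866 m/s.
Pipe area A = pi*D^2/4 = pi*0.277^2/4 = 0.0603 m^2.
Q = A * V = 0.0603 * 1.1866 = 0.0715 m^3/s.

0.0715


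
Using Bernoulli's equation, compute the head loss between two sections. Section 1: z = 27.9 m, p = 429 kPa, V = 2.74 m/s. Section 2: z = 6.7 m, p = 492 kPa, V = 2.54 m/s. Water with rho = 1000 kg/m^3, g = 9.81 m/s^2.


Total head at each section: H = z + p/(rho*g) + V^2/(2g).
H1 = 27.9 + 429*1000/(1000*9.81) + 2.74^2/(2*9.81)
   = 27.9 + 43.731 + 0.3827
   = 72.014 m.
H2 = 6.7 + 492*1000/(1000*9.81) + 2.54^2/(2*9.81)
   = 6.7 + 50.153 + 0.3288
   = 57.182 m.
h_L = H1 - H2 = 72.014 - 57.182 = 14.832 m.

14.832


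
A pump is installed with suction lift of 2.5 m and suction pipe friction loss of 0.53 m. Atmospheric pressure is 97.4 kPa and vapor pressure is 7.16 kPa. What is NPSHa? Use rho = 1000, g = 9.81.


NPSHa = p_atm/(rho*g) - z_s - hf_s - p_vap/(rho*g).
p_atm/(rho*g) = 97.4*1000 / (1000*9.81) = 9.929 m.
p_vap/(rho*g) = 7.16*1000 / (1000*9.81) = 0.73 m.
NPSHa = 9.929 - 2.5 - 0.53 - 0.73
      = 6.17 m.

6.17


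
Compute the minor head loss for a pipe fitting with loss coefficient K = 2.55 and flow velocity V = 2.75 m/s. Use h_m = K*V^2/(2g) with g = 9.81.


Minor loss formula: h_m = K * V^2/(2g).
V^2 = 2.75^2 = 7.5625.
V^2/(2g) = 7.5625 / 19.62 = 0.3854 m.
h_m = 2.55 * 0.3854 = 0.9829 m.

0.9829


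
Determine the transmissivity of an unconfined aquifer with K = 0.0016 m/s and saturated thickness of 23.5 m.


Transmissivity is defined as T = K * h.
T = 0.0016 * 23.5
  = 0.0376 m^2/s.

0.0376


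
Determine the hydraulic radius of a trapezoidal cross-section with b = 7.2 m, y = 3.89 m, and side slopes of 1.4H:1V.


For a trapezoidal section with side slope z:
A = (b + z*y)*y = (7.2 + 1.4*3.89)*3.89 = 49.193 m^2.
P = b + 2*y*sqrt(1 + z^2) = 7.2 + 2*3.89*sqrt(1 + 1.4^2) = 20.585 m.
R = A/P = 49.193 / 20.585 = 2.3897 m.

2.3897


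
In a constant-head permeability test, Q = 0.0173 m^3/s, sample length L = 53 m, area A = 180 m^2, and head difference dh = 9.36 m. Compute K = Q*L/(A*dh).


From K = Q*L / (A*dh):
Numerator: Q*L = 0.0173 * 53 = 0.9169.
Denominator: A*dh = 180 * 9.36 = 1684.8.
K = 0.9169 / 1684.8 = 0.000544 m/s.

0.000544


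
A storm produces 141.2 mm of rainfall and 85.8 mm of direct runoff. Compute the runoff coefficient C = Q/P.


The runoff coefficient C = runoff depth / rainfall depth.
C = 85.8 / 141.2
  = 0.6076.

0.6076


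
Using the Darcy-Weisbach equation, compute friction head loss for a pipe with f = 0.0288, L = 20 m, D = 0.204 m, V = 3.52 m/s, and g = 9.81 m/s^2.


Darcy-Weisbach equation: h_f = f * (L/D) * V^2/(2g).
f * L/D = 0.0288 * 20/0.204 = 2.8235.
V^2/(2g) = 3.52^2 / (2*9.81) = 12.3904 / 19.62 = 0.6315 m.
h_f = 2.8235 * 0.6315 = 1.783 m.

1.783


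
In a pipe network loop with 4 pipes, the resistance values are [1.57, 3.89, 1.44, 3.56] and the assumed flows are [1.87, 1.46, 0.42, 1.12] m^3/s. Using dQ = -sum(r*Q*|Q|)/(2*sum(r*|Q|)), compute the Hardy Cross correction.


Numerator terms (r*Q*|Q|): 1.57*1.87*|1.87| = 5.4901; 3.89*1.46*|1.46| = 8.2919; 1.44*0.42*|0.42| = 0.254; 3.56*1.12*|1.12| = 4.4657.
Sum of numerator = 18.5017.
Denominator terms (r*|Q|): 1.57*|1.87| = 2.9359; 3.89*|1.46| = 5.6794; 1.44*|0.42| = 0.6048; 3.56*|1.12| = 3.9872.
2 * sum of denominator = 2 * 13.2073 = 26.4146.
dQ = -18.5017 / 26.4146 = -0.7004 m^3/s.

-0.7004


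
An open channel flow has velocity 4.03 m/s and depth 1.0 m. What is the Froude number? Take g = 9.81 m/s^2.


The Froude number is defined as Fr = V / sqrt(g*y).
g*y = 9.81 * 1.0 = 9.81.
sqrt(g*y) = sqrt(9.81) = 3.1321.
Fr = 4.03 / 3.1321 = 1.2867.

1.2867


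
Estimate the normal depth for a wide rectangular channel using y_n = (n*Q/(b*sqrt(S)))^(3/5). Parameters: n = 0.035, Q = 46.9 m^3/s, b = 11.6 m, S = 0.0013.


We use the wide-channel approximation y_n = (n*Q/(b*sqrt(S)))^(3/5).
sqrt(S) = sqrt(0.0013) = 0.036056.
Numerator: n*Q = 0.035 * 46.9 = 1.6415.
Denominator: b*sqrt(S) = 11.6 * 0.036056 = 0.41825.
arg = 3.9247.
y_n = 3.9247^(3/5) = 2.2714 m.

2.2714


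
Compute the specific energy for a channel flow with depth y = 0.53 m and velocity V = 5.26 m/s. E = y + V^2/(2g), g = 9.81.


Specific energy E = y + V^2/(2g).
Velocity head = V^2/(2g) = 5.26^2 / (2*9.81) = 27.6676 / 19.62 = 1.4102 m.
E = 0.53 + 1.4102 = 1.9402 m.

1.9402


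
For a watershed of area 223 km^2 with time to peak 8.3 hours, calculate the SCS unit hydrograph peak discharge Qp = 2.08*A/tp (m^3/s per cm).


SCS formula: Qp = 2.08 * A / tp.
Qp = 2.08 * 223 / 8.3
   = 463.84 / 8.3
   = 55.88 m^3/s per cm.

55.88


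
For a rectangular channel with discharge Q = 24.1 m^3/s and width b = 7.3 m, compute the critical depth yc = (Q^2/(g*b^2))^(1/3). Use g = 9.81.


Using yc = (Q^2 / (g * b^2))^(1/3):
Q^2 = 24.1^2 = 580.81.
g * b^2 = 9.81 * 7.3^2 = 9.81 * 53.29 = 522.77.
Q^2 / (g*b^2) = 580.81 / 522.77 = 1.111.
yc = 1.111^(1/3) = 1.0357 m.

1.0357


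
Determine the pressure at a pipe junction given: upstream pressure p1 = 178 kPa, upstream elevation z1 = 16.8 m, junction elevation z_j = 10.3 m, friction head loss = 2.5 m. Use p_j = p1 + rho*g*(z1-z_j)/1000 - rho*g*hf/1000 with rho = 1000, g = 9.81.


Junction pressure: p_j = p1 + rho*g*(z1 - z_j)/1000 - rho*g*hf/1000.
Elevation term = 1000*9.81*(16.8 - 10.3)/1000 = 63.765 kPa.
Friction term = 1000*9.81*2.5/1000 = 24.525 kPa.
p_j = 178 + 63.765 - 24.525 = 217.24 kPa.

217.24


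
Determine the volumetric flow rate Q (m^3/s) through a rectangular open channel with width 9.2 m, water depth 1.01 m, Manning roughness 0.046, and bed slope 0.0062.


For a rectangular channel, the cross-sectional area A = b * y = 9.2 * 1.01 = 9.29 m^2.
The wetted perimeter P = b + 2y = 9.2 + 2*1.01 = 11.22 m.
Hydraulic radius R = A/P = 9.29/11.22 = 0.8282 m.
Velocity V = (1/n)*R^(2/3)*S^(1/2) = (1/0.046)*0.8282^(2/3)*0.0062^(1/2) = 1.5096 m/s.
Discharge Q = A * V = 9.29 * 1.5096 = 14.027 m^3/s.

14.027


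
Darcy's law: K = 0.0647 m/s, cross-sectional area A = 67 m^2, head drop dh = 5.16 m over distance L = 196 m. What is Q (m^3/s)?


Darcy's law: Q = K * A * i, where i = dh/L.
Hydraulic gradient i = 5.16 / 196 = 0.026327.
Q = 0.0647 * 67 * 0.026327
  = 0.1141 m^3/s.

0.1141


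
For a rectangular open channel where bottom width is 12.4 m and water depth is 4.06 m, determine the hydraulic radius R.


For a rectangular section:
Flow area A = b * y = 12.4 * 4.06 = 50.34 m^2.
Wetted perimeter P = b + 2y = 12.4 + 2*4.06 = 20.52 m.
Hydraulic radius R = A/P = 50.34 / 20.52 = 2.4534 m.

2.4534


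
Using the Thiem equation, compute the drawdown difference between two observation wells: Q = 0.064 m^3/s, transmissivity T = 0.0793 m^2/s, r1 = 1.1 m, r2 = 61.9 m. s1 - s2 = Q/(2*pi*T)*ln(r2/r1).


Thiem equation: s1 - s2 = Q/(2*pi*T) * ln(r2/r1).
ln(r2/r1) = ln(61.9/1.1) = 4.0302.
Q/(2*pi*T) = 0.064 / (2*pi*0.0793) = 0.064 / 0.4983 = 0.1284.
s1 - s2 = 0.1284 * 4.0302 = 0.5177 m.

0.5177


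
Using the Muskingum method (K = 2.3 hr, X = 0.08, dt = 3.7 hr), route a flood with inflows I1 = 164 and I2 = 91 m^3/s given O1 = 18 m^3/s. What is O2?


Muskingum coefficients:
denom = 2*K*(1-X) + dt = 2*2.3*(1-0.08) + 3.7 = 7.932.
C0 = (dt - 2*K*X)/denom = (3.7 - 2*2.3*0.08)/7.932 = 0.4201.
C1 = (dt + 2*K*X)/denom = (3.7 + 2*2.3*0.08)/7.932 = 0.5129.
C2 = (2*K*(1-X) - dt)/denom = 0.0671.
O2 = C0*I2 + C1*I1 + C2*O1
   = 0.4201*91 + 0.5129*164 + 0.0671*18
   = 123.54 m^3/s.

123.54


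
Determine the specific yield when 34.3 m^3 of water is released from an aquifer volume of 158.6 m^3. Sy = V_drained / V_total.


Specific yield Sy = Volume drained / Total volume.
Sy = 34.3 / 158.6
   = 0.2163.

0.2163


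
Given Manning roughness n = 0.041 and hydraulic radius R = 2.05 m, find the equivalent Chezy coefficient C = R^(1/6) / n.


The Chezy coefficient relates to Manning's n through C = R^(1/6) / n.
R^(1/6) = 2.05^(1/6) = 1.127091.
C = 1.127091 / 0.041 = 27.49 m^(1/2)/s.

27.49


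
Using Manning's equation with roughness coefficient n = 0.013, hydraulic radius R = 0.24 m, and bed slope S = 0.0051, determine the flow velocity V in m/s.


Manning's equation gives V = (1/n) * R^(2/3) * S^(1/2).
First, compute R^(2/3) = 0.24^(2/3) = 0.3862.
Next, S^(1/2) = 0.0051^(1/2) = 0.071414.
Then 1/n = 1/0.013 = 76.92.
V = 76.92 * 0.3862 * 0.071414 = 2.1215 m/s.

2.1215


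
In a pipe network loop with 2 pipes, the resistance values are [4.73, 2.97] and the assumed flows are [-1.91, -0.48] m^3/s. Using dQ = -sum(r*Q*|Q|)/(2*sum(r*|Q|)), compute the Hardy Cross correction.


Numerator terms (r*Q*|Q|): 4.73*-1.91*|-1.91| = -17.2555; 2.97*-0.48*|-0.48| = -0.6843.
Sum of numerator = -17.9398.
Denominator terms (r*|Q|): 4.73*|-1.91| = 9.0343; 2.97*|-0.48| = 1.4256.
2 * sum of denominator = 2 * 10.4599 = 20.9198.
dQ = --17.9398 / 20.9198 = 0.8576 m^3/s.

0.8576


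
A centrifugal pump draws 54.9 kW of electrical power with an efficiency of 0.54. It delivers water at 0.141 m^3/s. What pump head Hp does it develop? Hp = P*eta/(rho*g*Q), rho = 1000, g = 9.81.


Pump head formula: Hp = P * eta / (rho * g * Q).
Numerator: P * eta = 54.9 * 1000 * 0.54 = 29646.0 W.
Denominator: rho * g * Q = 1000 * 9.81 * 0.141 = 1383.21.
Hp = 29646.0 / 1383.21 = 21.43 m.

21.43


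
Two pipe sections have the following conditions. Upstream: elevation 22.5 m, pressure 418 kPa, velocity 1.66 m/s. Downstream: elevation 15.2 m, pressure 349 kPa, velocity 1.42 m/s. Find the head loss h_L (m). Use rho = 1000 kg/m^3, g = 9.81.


Total head at each section: H = z + p/(rho*g) + V^2/(2g).
H1 = 22.5 + 418*1000/(1000*9.81) + 1.66^2/(2*9.81)
   = 22.5 + 42.61 + 0.1404
   = 65.25 m.
H2 = 15.2 + 349*1000/(1000*9.81) + 1.42^2/(2*9.81)
   = 15.2 + 35.576 + 0.1028
   = 50.879 m.
h_L = H1 - H2 = 65.25 - 50.879 = 14.371 m.

14.371


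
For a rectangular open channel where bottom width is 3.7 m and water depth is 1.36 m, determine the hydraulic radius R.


For a rectangular section:
Flow area A = b * y = 3.7 * 1.36 = 5.03 m^2.
Wetted perimeter P = b + 2y = 3.7 + 2*1.36 = 6.42 m.
Hydraulic radius R = A/P = 5.03 / 6.42 = 0.7838 m.

0.7838


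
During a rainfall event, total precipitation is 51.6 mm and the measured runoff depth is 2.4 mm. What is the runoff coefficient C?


The runoff coefficient C = runoff depth / rainfall depth.
C = 2.4 / 51.6
  = 0.0465.

0.0465


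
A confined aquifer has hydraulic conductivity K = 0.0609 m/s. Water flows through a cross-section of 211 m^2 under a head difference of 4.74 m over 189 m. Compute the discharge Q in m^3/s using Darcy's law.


Darcy's law: Q = K * A * i, where i = dh/L.
Hydraulic gradient i = 4.74 / 189 = 0.025079.
Q = 0.0609 * 211 * 0.025079
  = 0.3223 m^3/s.

0.3223


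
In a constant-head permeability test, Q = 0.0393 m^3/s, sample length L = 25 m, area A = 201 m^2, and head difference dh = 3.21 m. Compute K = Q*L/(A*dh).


From K = Q*L / (A*dh):
Numerator: Q*L = 0.0393 * 25 = 0.9825.
Denominator: A*dh = 201 * 3.21 = 645.21.
K = 0.9825 / 645.21 = 0.001523 m/s.

0.001523


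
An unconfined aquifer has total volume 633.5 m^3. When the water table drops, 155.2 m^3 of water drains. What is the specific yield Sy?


Specific yield Sy = Volume drained / Total volume.
Sy = 155.2 / 633.5
   = 0.245.

0.245


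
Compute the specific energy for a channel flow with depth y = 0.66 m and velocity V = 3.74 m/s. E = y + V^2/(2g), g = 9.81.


Specific energy E = y + V^2/(2g).
Velocity head = V^2/(2g) = 3.74^2 / (2*9.81) = 13.9876 / 19.62 = 0.7129 m.
E = 0.66 + 0.7129 = 1.3729 m.

1.3729


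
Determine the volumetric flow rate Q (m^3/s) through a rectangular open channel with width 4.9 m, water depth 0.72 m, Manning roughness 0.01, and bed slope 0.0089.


For a rectangular channel, the cross-sectional area A = b * y = 4.9 * 0.72 = 3.53 m^2.
The wetted perimeter P = b + 2y = 4.9 + 2*0.72 = 6.34 m.
Hydraulic radius R = A/P = 3.53/6.34 = 0.5565 m.
Velocity V = (1/n)*R^(2/3)*S^(1/2) = (1/0.01)*0.5565^(2/3)*0.0089^(1/2) = 6.3825 m/s.
Discharge Q = A * V = 3.53 * 6.3825 = 22.517 m^3/s.

22.517


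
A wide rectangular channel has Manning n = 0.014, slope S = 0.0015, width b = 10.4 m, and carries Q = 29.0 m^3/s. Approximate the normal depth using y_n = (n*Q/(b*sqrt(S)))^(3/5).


We use the wide-channel approximation y_n = (n*Q/(b*sqrt(S)))^(3/5).
sqrt(S) = sqrt(0.0015) = 0.03873.
Numerator: n*Q = 0.014 * 29.0 = 0.406.
Denominator: b*sqrt(S) = 10.4 * 0.03873 = 0.402792.
arg = 1.008.
y_n = 1.008^(3/5) = 1.0048 m.

1.0048


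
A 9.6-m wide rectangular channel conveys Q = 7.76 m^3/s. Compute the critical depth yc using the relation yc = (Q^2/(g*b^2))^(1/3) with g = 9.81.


Using yc = (Q^2 / (g * b^2))^(1/3):
Q^2 = 7.76^2 = 60.22.
g * b^2 = 9.81 * 9.6^2 = 9.81 * 92.16 = 904.09.
Q^2 / (g*b^2) = 60.22 / 904.09 = 0.0666.
yc = 0.0666^(1/3) = 0.4054 m.

0.4054


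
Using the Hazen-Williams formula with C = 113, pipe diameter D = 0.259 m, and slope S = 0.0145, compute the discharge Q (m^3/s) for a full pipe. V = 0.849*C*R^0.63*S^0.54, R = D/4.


For a full circular pipe, R = D/4 = 0.259/4 = 0.0648 m.
V = 0.849 * 113 * 0.0648^0.63 * 0.0145^0.54
  = 0.849 * 113 * 0.178271 * 0.101657
  = 1.7386 m/s.
Pipe area A = pi*D^2/4 = pi*0.259^2/4 = 0.0527 m^2.
Q = A * V = 0.0527 * 1.7386 = 0.0916 m^3/s.

0.0916


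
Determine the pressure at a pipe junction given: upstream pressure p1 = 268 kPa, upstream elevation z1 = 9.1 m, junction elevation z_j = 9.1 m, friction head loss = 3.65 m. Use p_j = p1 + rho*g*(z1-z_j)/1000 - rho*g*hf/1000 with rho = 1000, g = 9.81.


Junction pressure: p_j = p1 + rho*g*(z1 - z_j)/1000 - rho*g*hf/1000.
Elevation term = 1000*9.81*(9.1 - 9.1)/1000 = 0.0 kPa.
Friction term = 1000*9.81*3.65/1000 = 35.806 kPa.
p_j = 268 + 0.0 - 35.806 = 232.19 kPa.

232.19


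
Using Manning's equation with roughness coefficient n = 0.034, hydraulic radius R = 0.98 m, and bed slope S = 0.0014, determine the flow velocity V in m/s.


Manning's equation gives V = (1/n) * R^(2/3) * S^(1/2).
First, compute R^(2/3) = 0.98^(2/3) = 0.9866.
Next, S^(1/2) = 0.0014^(1/2) = 0.037417.
Then 1/n = 1/0.034 = 29.41.
V = 29.41 * 0.9866 * 0.037417 = 1.0858 m/s.

1.0858


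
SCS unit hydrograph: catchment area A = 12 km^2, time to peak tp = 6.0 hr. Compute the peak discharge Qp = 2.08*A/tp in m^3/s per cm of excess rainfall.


SCS formula: Qp = 2.08 * A / tp.
Qp = 2.08 * 12 / 6.0
   = 24.96 / 6.0
   = 4.16 m^3/s per cm.

4.16


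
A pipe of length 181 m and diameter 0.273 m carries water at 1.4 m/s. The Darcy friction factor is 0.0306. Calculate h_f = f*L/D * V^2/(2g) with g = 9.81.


Darcy-Weisbach equation: h_f = f * (L/D) * V^2/(2g).
f * L/D = 0.0306 * 181/0.273 = 20.2879.
V^2/(2g) = 1.4^2 / (2*9.81) = 1.96 / 19.62 = 0.0999 m.
h_f = 20.2879 * 0.0999 = 2.027 m.

2.027


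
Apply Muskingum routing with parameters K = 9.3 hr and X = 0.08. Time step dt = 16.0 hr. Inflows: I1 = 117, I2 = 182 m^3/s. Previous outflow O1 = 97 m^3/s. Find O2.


Muskingum coefficients:
denom = 2*K*(1-X) + dt = 2*9.3*(1-0.08) + 16.0 = 33.112.
C0 = (dt - 2*K*X)/denom = (16.0 - 2*9.3*0.08)/33.112 = 0.4383.
C1 = (dt + 2*K*X)/denom = (16.0 + 2*9.3*0.08)/33.112 = 0.5281.
C2 = (2*K*(1-X) - dt)/denom = 0.0336.
O2 = C0*I2 + C1*I1 + C2*O1
   = 0.4383*182 + 0.5281*117 + 0.0336*97
   = 144.82 m^3/s.

144.82


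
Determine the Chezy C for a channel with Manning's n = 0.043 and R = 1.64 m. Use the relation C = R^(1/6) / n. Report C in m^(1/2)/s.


The Chezy coefficient relates to Manning's n through C = R^(1/6) / n.
R^(1/6) = 1.64^(1/6) = 1.085944.
C = 1.085944 / 0.043 = 25.25 m^(1/2)/s.

25.25


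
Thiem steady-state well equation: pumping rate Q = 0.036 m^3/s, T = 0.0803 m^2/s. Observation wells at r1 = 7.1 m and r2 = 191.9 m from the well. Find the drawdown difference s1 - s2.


Thiem equation: s1 - s2 = Q/(2*pi*T) * ln(r2/r1).
ln(r2/r1) = ln(191.9/7.1) = 3.2969.
Q/(2*pi*T) = 0.036 / (2*pi*0.0803) = 0.036 / 0.5045 = 0.0714.
s1 - s2 = 0.0714 * 3.2969 = 0.2352 m.

0.2352


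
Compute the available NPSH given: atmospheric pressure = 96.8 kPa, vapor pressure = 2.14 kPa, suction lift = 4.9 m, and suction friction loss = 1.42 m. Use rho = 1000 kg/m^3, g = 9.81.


NPSHa = p_atm/(rho*g) - z_s - hf_s - p_vap/(rho*g).
p_atm/(rho*g) = 96.8*1000 / (1000*9.81) = 9.867 m.
p_vap/(rho*g) = 2.14*1000 / (1000*9.81) = 0.218 m.
NPSHa = 9.867 - 4.9 - 1.42 - 0.218
      = 3.33 m.

3.33


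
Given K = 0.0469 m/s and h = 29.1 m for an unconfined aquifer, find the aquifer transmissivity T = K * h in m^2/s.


Transmissivity is defined as T = K * h.
T = 0.0469 * 29.1
  = 1.3648 m^2/s.

1.3648


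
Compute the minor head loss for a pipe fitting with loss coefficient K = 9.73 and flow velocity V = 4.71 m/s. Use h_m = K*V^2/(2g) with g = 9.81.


Minor loss formula: h_m = K * V^2/(2g).
V^2 = 4.71^2 = 22.1841.
V^2/(2g) = 22.1841 / 19.62 = 1.1307 m.
h_m = 9.73 * 1.1307 = 11.0016 m.

11.0016


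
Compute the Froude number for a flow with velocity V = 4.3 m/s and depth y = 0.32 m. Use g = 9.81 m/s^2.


The Froude number is defined as Fr = V / sqrt(g*y).
g*y = 9.81 * 0.32 = 3.1392.
sqrt(g*y) = sqrt(3.1392) = 1.7718.
Fr = 4.3 / 1.7718 = 2.4269.

2.4269


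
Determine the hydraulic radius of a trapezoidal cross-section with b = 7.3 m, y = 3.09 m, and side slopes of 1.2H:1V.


For a trapezoidal section with side slope z:
A = (b + z*y)*y = (7.3 + 1.2*3.09)*3.09 = 34.015 m^2.
P = b + 2*y*sqrt(1 + z^2) = 7.3 + 2*3.09*sqrt(1 + 1.2^2) = 16.953 m.
R = A/P = 34.015 / 16.953 = 2.0064 m.

2.0064


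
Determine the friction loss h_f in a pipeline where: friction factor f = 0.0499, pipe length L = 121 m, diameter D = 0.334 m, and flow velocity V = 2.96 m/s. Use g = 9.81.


Darcy-Weisbach equation: h_f = f * (L/D) * V^2/(2g).
f * L/D = 0.0499 * 121/0.334 = 18.0775.
V^2/(2g) = 2.96^2 / (2*9.81) = 8.7616 / 19.62 = 0.4466 m.
h_f = 18.0775 * 0.4466 = 8.073 m.

8.073


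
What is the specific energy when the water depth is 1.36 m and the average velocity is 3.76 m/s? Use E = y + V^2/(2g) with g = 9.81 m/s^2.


Specific energy E = y + V^2/(2g).
Velocity head = V^2/(2g) = 3.76^2 / (2*9.81) = 14.1376 / 19.62 = 0.7206 m.
E = 1.36 + 0.7206 = 2.0806 m.

2.0806


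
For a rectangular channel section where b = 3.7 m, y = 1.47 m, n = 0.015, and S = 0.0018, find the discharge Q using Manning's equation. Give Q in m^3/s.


For a rectangular channel, the cross-sectional area A = b * y = 3.7 * 1.47 = 5.44 m^2.
The wetted perimeter P = b + 2y = 3.7 + 2*1.47 = 6.64 m.
Hydraulic radius R = A/P = 5.44/6.64 = 0.8191 m.
Velocity V = (1/n)*R^(2/3)*S^(1/2) = (1/0.015)*0.8191^(2/3)*0.0018^(1/2) = 2.4762 m/s.
Discharge Q = A * V = 5.44 * 2.4762 = 13.468 m^3/s.

13.468


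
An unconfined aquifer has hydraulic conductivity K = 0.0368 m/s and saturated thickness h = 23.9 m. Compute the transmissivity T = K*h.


Transmissivity is defined as T = K * h.
T = 0.0368 * 23.9
  = 0.8795 m^2/s.

0.8795


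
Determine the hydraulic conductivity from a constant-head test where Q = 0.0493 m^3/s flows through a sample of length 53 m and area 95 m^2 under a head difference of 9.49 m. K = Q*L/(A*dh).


From K = Q*L / (A*dh):
Numerator: Q*L = 0.0493 * 53 = 2.6129.
Denominator: A*dh = 95 * 9.49 = 901.55.
K = 2.6129 / 901.55 = 0.002898 m/s.

0.002898


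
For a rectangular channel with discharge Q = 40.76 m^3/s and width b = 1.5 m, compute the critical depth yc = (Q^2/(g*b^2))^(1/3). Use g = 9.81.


Using yc = (Q^2 / (g * b^2))^(1/3):
Q^2 = 40.76^2 = 1661.38.
g * b^2 = 9.81 * 1.5^2 = 9.81 * 2.25 = 22.07.
Q^2 / (g*b^2) = 1661.38 / 22.07 = 75.2778.
yc = 75.2778^(1/3) = 4.2222 m.

4.2222


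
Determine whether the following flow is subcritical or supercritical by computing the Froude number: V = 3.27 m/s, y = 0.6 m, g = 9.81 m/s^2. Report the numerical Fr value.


The Froude number is defined as Fr = V / sqrt(g*y).
g*y = 9.81 * 0.6 = 5.886.
sqrt(g*y) = sqrt(5.886) = 2.4261.
Fr = 3.27 / 2.4261 = 1.3478.
Since Fr > 1, the flow is supercritical.

1.3478


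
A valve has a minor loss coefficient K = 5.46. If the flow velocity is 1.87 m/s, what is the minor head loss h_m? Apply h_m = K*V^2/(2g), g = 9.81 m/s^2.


Minor loss formula: h_m = K * V^2/(2g).
V^2 = 1.87^2 = 3.4969.
V^2/(2g) = 3.4969 / 19.62 = 0.1782 m.
h_m = 5.46 * 0.1782 = 0.9731 m.

0.9731
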